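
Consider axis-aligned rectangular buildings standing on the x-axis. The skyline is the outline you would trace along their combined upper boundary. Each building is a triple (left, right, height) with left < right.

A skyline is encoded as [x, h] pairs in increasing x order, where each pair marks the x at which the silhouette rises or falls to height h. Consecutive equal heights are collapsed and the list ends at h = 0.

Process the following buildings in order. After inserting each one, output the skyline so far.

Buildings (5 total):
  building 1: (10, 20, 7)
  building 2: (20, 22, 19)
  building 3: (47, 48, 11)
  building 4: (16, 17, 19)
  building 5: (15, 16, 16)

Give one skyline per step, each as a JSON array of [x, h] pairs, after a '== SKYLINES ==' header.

== SKYLINES ==
[[10,7],[20,0]]
[[10,7],[20,19],[22,0]]
[[10,7],[20,19],[22,0],[47,11],[48,0]]
[[10,7],[16,19],[17,7],[20,19],[22,0],[47,11],[48,0]]
[[10,7],[15,16],[16,19],[17,7],[20,19],[22,0],[47,11],[48,0]]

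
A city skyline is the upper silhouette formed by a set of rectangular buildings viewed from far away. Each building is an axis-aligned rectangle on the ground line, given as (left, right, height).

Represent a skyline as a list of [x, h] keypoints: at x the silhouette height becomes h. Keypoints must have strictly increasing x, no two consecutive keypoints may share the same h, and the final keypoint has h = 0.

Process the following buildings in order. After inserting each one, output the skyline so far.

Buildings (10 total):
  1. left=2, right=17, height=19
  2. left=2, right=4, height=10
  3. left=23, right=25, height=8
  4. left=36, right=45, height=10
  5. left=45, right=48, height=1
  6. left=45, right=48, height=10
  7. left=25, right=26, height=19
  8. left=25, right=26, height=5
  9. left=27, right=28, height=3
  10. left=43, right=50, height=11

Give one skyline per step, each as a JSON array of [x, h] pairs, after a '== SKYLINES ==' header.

== SKYLINES ==
[[2,19],[17,0]]
[[2,19],[17,0]]
[[2,19],[17,0],[23,8],[25,0]]
[[2,19],[17,0],[23,8],[25,0],[36,10],[45,0]]
[[2,19],[17,0],[23,8],[25,0],[36,10],[45,1],[48,0]]
[[2,19],[17,0],[23,8],[25,0],[36,10],[48,0]]
[[2,19],[17,0],[23,8],[25,19],[26,0],[36,10],[48,0]]
[[2,19],[17,0],[23,8],[25,19],[26,0],[36,10],[48,0]]
[[2,19],[17,0],[23,8],[25,19],[26,0],[27,3],[28,0],[36,10],[48,0]]
[[2,19],[17,0],[23,8],[25,19],[26,0],[27,3],[28,0],[36,10],[43,11],[50,0]]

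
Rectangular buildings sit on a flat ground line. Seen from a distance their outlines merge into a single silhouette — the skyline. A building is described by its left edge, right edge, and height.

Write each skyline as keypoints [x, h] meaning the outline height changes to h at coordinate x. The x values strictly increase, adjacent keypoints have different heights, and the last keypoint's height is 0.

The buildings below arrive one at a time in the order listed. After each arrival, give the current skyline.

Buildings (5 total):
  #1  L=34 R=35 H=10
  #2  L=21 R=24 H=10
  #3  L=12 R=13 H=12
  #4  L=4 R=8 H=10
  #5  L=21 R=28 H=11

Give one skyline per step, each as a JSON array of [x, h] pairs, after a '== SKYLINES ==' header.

== SKYLINES ==
[[34,10],[35,0]]
[[21,10],[24,0],[34,10],[35,0]]
[[12,12],[13,0],[21,10],[24,0],[34,10],[35,0]]
[[4,10],[8,0],[12,12],[13,0],[21,10],[24,0],[34,10],[35,0]]
[[4,10],[8,0],[12,12],[13,0],[21,11],[28,0],[34,10],[35,0]]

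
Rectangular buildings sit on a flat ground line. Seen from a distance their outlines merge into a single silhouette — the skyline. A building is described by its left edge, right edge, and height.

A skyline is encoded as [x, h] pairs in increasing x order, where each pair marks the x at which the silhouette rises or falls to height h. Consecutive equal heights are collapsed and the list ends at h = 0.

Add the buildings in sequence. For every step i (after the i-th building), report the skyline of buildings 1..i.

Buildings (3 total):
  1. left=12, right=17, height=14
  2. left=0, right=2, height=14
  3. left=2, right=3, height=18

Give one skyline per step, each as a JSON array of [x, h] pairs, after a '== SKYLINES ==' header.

== SKYLINES ==
[[12,14],[17,0]]
[[0,14],[2,0],[12,14],[17,0]]
[[0,14],[2,18],[3,0],[12,14],[17,0]]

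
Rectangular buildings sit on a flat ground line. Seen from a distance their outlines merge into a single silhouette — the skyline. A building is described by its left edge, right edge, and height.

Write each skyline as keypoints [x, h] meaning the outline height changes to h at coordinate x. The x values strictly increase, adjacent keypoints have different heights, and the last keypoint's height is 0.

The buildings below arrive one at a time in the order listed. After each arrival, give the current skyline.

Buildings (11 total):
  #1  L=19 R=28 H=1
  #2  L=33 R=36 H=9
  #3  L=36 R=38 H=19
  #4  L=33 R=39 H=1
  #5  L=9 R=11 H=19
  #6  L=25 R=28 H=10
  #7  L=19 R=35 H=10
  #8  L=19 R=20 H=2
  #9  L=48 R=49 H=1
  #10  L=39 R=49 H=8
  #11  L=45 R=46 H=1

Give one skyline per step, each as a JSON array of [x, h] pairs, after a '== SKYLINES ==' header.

== SKYLINES ==
[[19,1],[28,0]]
[[19,1],[28,0],[33,9],[36,0]]
[[19,1],[28,0],[33,9],[36,19],[38,0]]
[[19,1],[28,0],[33,9],[36,19],[38,1],[39,0]]
[[9,19],[11,0],[19,1],[28,0],[33,9],[36,19],[38,1],[39,0]]
[[9,19],[11,0],[19,1],[25,10],[28,0],[33,9],[36,19],[38,1],[39,0]]
[[9,19],[11,0],[19,10],[35,9],[36,19],[38,1],[39,0]]
[[9,19],[11,0],[19,10],[35,9],[36,19],[38,1],[39,0]]
[[9,19],[11,0],[19,10],[35,9],[36,19],[38,1],[39,0],[48,1],[49,0]]
[[9,19],[11,0],[19,10],[35,9],[36,19],[38,1],[39,8],[49,0]]
[[9,19],[11,0],[19,10],[35,9],[36,19],[38,1],[39,8],[49,0]]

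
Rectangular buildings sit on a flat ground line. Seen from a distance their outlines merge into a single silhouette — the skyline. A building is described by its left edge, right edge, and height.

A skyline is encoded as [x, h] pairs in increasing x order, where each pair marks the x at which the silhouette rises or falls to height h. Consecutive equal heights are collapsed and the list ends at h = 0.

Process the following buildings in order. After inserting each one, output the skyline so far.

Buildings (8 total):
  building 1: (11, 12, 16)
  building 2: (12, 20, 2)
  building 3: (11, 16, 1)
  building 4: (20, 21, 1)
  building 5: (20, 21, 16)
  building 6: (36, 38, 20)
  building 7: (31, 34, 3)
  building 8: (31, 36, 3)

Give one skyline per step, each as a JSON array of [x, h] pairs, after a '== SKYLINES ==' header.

== SKYLINES ==
[[11,16],[12,0]]
[[11,16],[12,2],[20,0]]
[[11,16],[12,2],[20,0]]
[[11,16],[12,2],[20,1],[21,0]]
[[11,16],[12,2],[20,16],[21,0]]
[[11,16],[12,2],[20,16],[21,0],[36,20],[38,0]]
[[11,16],[12,2],[20,16],[21,0],[31,3],[34,0],[36,20],[38,0]]
[[11,16],[12,2],[20,16],[21,0],[31,3],[36,20],[38,0]]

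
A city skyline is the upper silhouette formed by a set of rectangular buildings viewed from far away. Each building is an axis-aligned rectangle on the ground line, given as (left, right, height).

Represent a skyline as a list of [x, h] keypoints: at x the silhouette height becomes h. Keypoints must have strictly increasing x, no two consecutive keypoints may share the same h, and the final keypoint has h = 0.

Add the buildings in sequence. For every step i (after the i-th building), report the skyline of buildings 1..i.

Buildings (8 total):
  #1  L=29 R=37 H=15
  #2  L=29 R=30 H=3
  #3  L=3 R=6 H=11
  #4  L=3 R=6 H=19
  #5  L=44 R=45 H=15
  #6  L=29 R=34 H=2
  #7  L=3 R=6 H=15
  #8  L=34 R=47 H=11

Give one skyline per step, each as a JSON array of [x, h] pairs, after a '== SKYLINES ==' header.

== SKYLINES ==
[[29,15],[37,0]]
[[29,15],[37,0]]
[[3,11],[6,0],[29,15],[37,0]]
[[3,19],[6,0],[29,15],[37,0]]
[[3,19],[6,0],[29,15],[37,0],[44,15],[45,0]]
[[3,19],[6,0],[29,15],[37,0],[44,15],[45,0]]
[[3,19],[6,0],[29,15],[37,0],[44,15],[45,0]]
[[3,19],[6,0],[29,15],[37,11],[44,15],[45,11],[47,0]]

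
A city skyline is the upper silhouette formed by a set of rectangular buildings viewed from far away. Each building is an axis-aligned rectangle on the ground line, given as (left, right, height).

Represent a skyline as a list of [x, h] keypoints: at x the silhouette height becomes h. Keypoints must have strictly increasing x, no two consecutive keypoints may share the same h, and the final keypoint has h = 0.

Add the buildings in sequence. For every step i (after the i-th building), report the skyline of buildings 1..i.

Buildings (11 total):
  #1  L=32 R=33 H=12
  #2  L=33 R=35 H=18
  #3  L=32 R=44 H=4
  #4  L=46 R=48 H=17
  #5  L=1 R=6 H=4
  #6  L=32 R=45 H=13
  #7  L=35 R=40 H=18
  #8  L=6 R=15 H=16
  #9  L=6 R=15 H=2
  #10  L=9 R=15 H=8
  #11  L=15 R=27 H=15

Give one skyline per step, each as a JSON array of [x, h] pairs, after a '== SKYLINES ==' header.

== SKYLINES ==
[[32,12],[33,0]]
[[32,12],[33,18],[35,0]]
[[32,12],[33,18],[35,4],[44,0]]
[[32,12],[33,18],[35,4],[44,0],[46,17],[48,0]]
[[1,4],[6,0],[32,12],[33,18],[35,4],[44,0],[46,17],[48,0]]
[[1,4],[6,0],[32,13],[33,18],[35,13],[45,0],[46,17],[48,0]]
[[1,4],[6,0],[32,13],[33,18],[40,13],[45,0],[46,17],[48,0]]
[[1,4],[6,16],[15,0],[32,13],[33,18],[40,13],[45,0],[46,17],[48,0]]
[[1,4],[6,16],[15,0],[32,13],[33,18],[40,13],[45,0],[46,17],[48,0]]
[[1,4],[6,16],[15,0],[32,13],[33,18],[40,13],[45,0],[46,17],[48,0]]
[[1,4],[6,16],[15,15],[27,0],[32,13],[33,18],[40,13],[45,0],[46,17],[48,0]]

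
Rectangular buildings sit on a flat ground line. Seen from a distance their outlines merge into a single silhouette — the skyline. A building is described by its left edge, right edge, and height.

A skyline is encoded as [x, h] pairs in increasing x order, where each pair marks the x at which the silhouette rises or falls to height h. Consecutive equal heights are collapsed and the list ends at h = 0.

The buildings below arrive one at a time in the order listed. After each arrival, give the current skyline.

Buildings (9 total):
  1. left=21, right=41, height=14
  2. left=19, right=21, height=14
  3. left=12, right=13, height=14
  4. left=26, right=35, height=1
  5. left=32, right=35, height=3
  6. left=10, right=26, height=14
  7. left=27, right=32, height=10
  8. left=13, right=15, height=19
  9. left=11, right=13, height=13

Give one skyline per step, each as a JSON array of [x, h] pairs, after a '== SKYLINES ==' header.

== SKYLINES ==
[[21,14],[41,0]]
[[19,14],[41,0]]
[[12,14],[13,0],[19,14],[41,0]]
[[12,14],[13,0],[19,14],[41,0]]
[[12,14],[13,0],[19,14],[41,0]]
[[10,14],[41,0]]
[[10,14],[41,0]]
[[10,14],[13,19],[15,14],[41,0]]
[[10,14],[13,19],[15,14],[41,0]]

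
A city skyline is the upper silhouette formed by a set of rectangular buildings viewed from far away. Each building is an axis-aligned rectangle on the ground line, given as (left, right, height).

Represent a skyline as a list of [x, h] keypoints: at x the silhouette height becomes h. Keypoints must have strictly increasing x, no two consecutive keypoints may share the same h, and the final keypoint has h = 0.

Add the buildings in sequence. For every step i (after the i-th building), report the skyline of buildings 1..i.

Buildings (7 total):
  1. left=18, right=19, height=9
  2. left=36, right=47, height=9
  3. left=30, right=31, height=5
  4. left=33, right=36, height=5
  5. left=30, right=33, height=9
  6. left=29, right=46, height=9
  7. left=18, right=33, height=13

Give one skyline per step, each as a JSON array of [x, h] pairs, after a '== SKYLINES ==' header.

== SKYLINES ==
[[18,9],[19,0]]
[[18,9],[19,0],[36,9],[47,0]]
[[18,9],[19,0],[30,5],[31,0],[36,9],[47,0]]
[[18,9],[19,0],[30,5],[31,0],[33,5],[36,9],[47,0]]
[[18,9],[19,0],[30,9],[33,5],[36,9],[47,0]]
[[18,9],[19,0],[29,9],[47,0]]
[[18,13],[33,9],[47,0]]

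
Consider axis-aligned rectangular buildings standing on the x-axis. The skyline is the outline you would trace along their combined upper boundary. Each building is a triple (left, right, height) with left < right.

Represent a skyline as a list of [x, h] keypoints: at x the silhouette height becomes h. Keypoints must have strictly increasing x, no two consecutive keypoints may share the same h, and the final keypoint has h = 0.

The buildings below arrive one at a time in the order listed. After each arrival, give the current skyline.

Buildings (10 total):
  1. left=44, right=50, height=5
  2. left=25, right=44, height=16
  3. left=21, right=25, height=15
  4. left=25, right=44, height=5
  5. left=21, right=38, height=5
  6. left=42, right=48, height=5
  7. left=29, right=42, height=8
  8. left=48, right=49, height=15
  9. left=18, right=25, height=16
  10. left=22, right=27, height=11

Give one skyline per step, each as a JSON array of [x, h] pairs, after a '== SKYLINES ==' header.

== SKYLINES ==
[[44,5],[50,0]]
[[25,16],[44,5],[50,0]]
[[21,15],[25,16],[44,5],[50,0]]
[[21,15],[25,16],[44,5],[50,0]]
[[21,15],[25,16],[44,5],[50,0]]
[[21,15],[25,16],[44,5],[50,0]]
[[21,15],[25,16],[44,5],[50,0]]
[[21,15],[25,16],[44,5],[48,15],[49,5],[50,0]]
[[18,16],[44,5],[48,15],[49,5],[50,0]]
[[18,16],[44,5],[48,15],[49,5],[50,0]]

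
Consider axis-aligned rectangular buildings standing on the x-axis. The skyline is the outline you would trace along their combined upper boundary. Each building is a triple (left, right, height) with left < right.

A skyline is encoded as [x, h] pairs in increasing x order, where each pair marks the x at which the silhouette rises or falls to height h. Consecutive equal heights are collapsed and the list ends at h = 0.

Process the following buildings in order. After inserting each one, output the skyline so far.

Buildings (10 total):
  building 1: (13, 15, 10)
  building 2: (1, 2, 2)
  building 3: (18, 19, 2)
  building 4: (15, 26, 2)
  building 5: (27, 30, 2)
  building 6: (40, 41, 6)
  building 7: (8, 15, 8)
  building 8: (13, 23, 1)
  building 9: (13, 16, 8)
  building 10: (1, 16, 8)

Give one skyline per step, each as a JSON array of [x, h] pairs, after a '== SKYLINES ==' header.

== SKYLINES ==
[[13,10],[15,0]]
[[1,2],[2,0],[13,10],[15,0]]
[[1,2],[2,0],[13,10],[15,0],[18,2],[19,0]]
[[1,2],[2,0],[13,10],[15,2],[26,0]]
[[1,2],[2,0],[13,10],[15,2],[26,0],[27,2],[30,0]]
[[1,2],[2,0],[13,10],[15,2],[26,0],[27,2],[30,0],[40,6],[41,0]]
[[1,2],[2,0],[8,8],[13,10],[15,2],[26,0],[27,2],[30,0],[40,6],[41,0]]
[[1,2],[2,0],[8,8],[13,10],[15,2],[26,0],[27,2],[30,0],[40,6],[41,0]]
[[1,2],[2,0],[8,8],[13,10],[15,8],[16,2],[26,0],[27,2],[30,0],[40,6],[41,0]]
[[1,8],[13,10],[15,8],[16,2],[26,0],[27,2],[30,0],[40,6],[41,0]]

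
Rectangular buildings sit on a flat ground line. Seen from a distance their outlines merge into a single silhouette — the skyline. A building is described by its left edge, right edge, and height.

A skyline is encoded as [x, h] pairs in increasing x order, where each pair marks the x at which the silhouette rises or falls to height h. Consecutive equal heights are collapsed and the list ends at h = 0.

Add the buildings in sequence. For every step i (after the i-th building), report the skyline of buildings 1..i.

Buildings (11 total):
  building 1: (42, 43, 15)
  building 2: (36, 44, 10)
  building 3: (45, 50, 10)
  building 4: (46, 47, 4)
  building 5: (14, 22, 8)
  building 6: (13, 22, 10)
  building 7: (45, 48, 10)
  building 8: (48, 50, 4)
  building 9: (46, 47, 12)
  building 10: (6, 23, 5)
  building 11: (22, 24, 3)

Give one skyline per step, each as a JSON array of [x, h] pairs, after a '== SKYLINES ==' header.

== SKYLINES ==
[[42,15],[43,0]]
[[36,10],[42,15],[43,10],[44,0]]
[[36,10],[42,15],[43,10],[44,0],[45,10],[50,0]]
[[36,10],[42,15],[43,10],[44,0],[45,10],[50,0]]
[[14,8],[22,0],[36,10],[42,15],[43,10],[44,0],[45,10],[50,0]]
[[13,10],[22,0],[36,10],[42,15],[43,10],[44,0],[45,10],[50,0]]
[[13,10],[22,0],[36,10],[42,15],[43,10],[44,0],[45,10],[50,0]]
[[13,10],[22,0],[36,10],[42,15],[43,10],[44,0],[45,10],[50,0]]
[[13,10],[22,0],[36,10],[42,15],[43,10],[44,0],[45,10],[46,12],[47,10],[50,0]]
[[6,5],[13,10],[22,5],[23,0],[36,10],[42,15],[43,10],[44,0],[45,10],[46,12],[47,10],[50,0]]
[[6,5],[13,10],[22,5],[23,3],[24,0],[36,10],[42,15],[43,10],[44,0],[45,10],[46,12],[47,10],[50,0]]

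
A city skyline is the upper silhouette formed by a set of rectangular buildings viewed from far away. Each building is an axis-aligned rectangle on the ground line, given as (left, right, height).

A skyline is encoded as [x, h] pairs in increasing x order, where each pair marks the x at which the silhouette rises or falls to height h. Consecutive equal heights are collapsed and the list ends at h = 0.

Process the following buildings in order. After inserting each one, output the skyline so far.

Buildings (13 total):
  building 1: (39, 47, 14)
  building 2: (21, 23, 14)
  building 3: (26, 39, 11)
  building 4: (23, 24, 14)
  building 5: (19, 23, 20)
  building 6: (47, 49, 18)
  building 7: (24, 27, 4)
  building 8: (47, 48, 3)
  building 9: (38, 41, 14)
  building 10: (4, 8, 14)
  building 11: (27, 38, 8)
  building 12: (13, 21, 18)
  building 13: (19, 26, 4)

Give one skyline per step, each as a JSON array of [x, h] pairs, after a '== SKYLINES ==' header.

== SKYLINES ==
[[39,14],[47,0]]
[[21,14],[23,0],[39,14],[47,0]]
[[21,14],[23,0],[26,11],[39,14],[47,0]]
[[21,14],[24,0],[26,11],[39,14],[47,0]]
[[19,20],[23,14],[24,0],[26,11],[39,14],[47,0]]
[[19,20],[23,14],[24,0],[26,11],[39,14],[47,18],[49,0]]
[[19,20],[23,14],[24,4],[26,11],[39,14],[47,18],[49,0]]
[[19,20],[23,14],[24,4],[26,11],[39,14],[47,18],[49,0]]
[[19,20],[23,14],[24,4],[26,11],[38,14],[47,18],[49,0]]
[[4,14],[8,0],[19,20],[23,14],[24,4],[26,11],[38,14],[47,18],[49,0]]
[[4,14],[8,0],[19,20],[23,14],[24,4],[26,11],[38,14],[47,18],[49,0]]
[[4,14],[8,0],[13,18],[19,20],[23,14],[24,4],[26,11],[38,14],[47,18],[49,0]]
[[4,14],[8,0],[13,18],[19,20],[23,14],[24,4],[26,11],[38,14],[47,18],[49,0]]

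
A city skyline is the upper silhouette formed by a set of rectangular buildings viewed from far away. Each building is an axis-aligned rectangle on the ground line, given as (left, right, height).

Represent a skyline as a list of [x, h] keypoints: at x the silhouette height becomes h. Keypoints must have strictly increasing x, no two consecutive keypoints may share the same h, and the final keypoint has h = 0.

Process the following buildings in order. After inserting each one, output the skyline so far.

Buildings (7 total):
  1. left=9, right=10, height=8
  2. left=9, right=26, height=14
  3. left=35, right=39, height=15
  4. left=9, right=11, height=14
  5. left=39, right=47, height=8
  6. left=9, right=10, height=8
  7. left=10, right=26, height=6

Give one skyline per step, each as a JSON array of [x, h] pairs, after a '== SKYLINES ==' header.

== SKYLINES ==
[[9,8],[10,0]]
[[9,14],[26,0]]
[[9,14],[26,0],[35,15],[39,0]]
[[9,14],[26,0],[35,15],[39,0]]
[[9,14],[26,0],[35,15],[39,8],[47,0]]
[[9,14],[26,0],[35,15],[39,8],[47,0]]
[[9,14],[26,0],[35,15],[39,8],[47,0]]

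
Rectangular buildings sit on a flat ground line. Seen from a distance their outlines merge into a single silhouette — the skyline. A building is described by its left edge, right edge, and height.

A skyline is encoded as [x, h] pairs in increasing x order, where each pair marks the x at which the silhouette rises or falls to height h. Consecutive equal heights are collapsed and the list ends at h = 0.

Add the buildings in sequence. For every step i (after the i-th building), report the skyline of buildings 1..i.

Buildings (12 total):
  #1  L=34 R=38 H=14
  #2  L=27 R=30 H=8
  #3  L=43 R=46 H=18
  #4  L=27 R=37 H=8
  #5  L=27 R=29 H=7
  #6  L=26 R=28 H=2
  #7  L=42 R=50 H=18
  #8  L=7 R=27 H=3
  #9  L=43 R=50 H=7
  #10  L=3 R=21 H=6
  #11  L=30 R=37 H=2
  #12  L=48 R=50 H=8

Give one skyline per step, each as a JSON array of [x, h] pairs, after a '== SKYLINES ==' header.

== SKYLINES ==
[[34,14],[38,0]]
[[27,8],[30,0],[34,14],[38,0]]
[[27,8],[30,0],[34,14],[38,0],[43,18],[46,0]]
[[27,8],[34,14],[38,0],[43,18],[46,0]]
[[27,8],[34,14],[38,0],[43,18],[46,0]]
[[26,2],[27,8],[34,14],[38,0],[43,18],[46,0]]
[[26,2],[27,8],[34,14],[38,0],[42,18],[50,0]]
[[7,3],[27,8],[34,14],[38,0],[42,18],[50,0]]
[[7,3],[27,8],[34,14],[38,0],[42,18],[50,0]]
[[3,6],[21,3],[27,8],[34,14],[38,0],[42,18],[50,0]]
[[3,6],[21,3],[27,8],[34,14],[38,0],[42,18],[50,0]]
[[3,6],[21,3],[27,8],[34,14],[38,0],[42,18],[50,0]]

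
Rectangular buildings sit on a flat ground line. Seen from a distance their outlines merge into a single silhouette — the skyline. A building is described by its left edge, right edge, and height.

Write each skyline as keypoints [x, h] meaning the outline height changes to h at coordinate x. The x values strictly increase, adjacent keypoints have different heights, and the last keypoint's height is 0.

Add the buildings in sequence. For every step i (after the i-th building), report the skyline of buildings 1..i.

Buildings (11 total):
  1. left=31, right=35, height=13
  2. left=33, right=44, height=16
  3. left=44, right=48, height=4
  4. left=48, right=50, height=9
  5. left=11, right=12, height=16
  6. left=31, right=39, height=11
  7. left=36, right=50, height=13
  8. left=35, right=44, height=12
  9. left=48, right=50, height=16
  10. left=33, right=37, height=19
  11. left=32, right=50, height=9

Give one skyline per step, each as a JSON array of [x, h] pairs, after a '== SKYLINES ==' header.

== SKYLINES ==
[[31,13],[35,0]]
[[31,13],[33,16],[44,0]]
[[31,13],[33,16],[44,4],[48,0]]
[[31,13],[33,16],[44,4],[48,9],[50,0]]
[[11,16],[12,0],[31,13],[33,16],[44,4],[48,9],[50,0]]
[[11,16],[12,0],[31,13],[33,16],[44,4],[48,9],[50,0]]
[[11,16],[12,0],[31,13],[33,16],[44,13],[50,0]]
[[11,16],[12,0],[31,13],[33,16],[44,13],[50,0]]
[[11,16],[12,0],[31,13],[33,16],[44,13],[48,16],[50,0]]
[[11,16],[12,0],[31,13],[33,19],[37,16],[44,13],[48,16],[50,0]]
[[11,16],[12,0],[31,13],[33,19],[37,16],[44,13],[48,16],[50,0]]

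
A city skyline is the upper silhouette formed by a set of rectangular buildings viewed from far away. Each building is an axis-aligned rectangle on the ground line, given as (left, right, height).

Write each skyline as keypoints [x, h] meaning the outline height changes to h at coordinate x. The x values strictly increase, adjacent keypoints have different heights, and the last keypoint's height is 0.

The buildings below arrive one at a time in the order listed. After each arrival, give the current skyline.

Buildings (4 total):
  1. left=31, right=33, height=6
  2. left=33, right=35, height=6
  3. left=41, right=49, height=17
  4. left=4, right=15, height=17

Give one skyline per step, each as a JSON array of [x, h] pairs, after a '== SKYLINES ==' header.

== SKYLINES ==
[[31,6],[33,0]]
[[31,6],[35,0]]
[[31,6],[35,0],[41,17],[49,0]]
[[4,17],[15,0],[31,6],[35,0],[41,17],[49,0]]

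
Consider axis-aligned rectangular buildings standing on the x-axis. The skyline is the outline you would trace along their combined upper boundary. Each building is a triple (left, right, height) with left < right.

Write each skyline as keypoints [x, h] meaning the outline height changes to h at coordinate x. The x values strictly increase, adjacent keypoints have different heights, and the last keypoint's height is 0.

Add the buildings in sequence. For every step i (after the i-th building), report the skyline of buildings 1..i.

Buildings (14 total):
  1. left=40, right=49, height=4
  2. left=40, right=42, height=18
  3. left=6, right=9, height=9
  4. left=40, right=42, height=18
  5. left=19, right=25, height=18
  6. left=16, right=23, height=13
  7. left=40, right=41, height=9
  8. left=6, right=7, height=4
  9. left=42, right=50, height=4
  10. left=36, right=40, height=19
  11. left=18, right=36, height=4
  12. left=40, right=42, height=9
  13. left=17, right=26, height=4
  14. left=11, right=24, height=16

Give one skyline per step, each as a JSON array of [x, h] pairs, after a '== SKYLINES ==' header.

== SKYLINES ==
[[40,4],[49,0]]
[[40,18],[42,4],[49,0]]
[[6,9],[9,0],[40,18],[42,4],[49,0]]
[[6,9],[9,0],[40,18],[42,4],[49,0]]
[[6,9],[9,0],[19,18],[25,0],[40,18],[42,4],[49,0]]
[[6,9],[9,0],[16,13],[19,18],[25,0],[40,18],[42,4],[49,0]]
[[6,9],[9,0],[16,13],[19,18],[25,0],[40,18],[42,4],[49,0]]
[[6,9],[9,0],[16,13],[19,18],[25,0],[40,18],[42,4],[49,0]]
[[6,9],[9,0],[16,13],[19,18],[25,0],[40,18],[42,4],[50,0]]
[[6,9],[9,0],[16,13],[19,18],[25,0],[36,19],[40,18],[42,4],[50,0]]
[[6,9],[9,0],[16,13],[19,18],[25,4],[36,19],[40,18],[42,4],[50,0]]
[[6,9],[9,0],[16,13],[19,18],[25,4],[36,19],[40,18],[42,4],[50,0]]
[[6,9],[9,0],[16,13],[19,18],[25,4],[36,19],[40,18],[42,4],[50,0]]
[[6,9],[9,0],[11,16],[19,18],[25,4],[36,19],[40,18],[42,4],[50,0]]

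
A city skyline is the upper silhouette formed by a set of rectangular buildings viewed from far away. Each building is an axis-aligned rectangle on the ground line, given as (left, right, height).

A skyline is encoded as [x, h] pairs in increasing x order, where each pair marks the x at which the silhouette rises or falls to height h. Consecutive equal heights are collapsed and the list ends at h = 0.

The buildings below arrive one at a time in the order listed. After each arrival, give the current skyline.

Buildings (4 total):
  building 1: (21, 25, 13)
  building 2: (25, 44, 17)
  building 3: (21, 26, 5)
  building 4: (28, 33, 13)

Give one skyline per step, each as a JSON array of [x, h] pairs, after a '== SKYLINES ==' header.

== SKYLINES ==
[[21,13],[25,0]]
[[21,13],[25,17],[44,0]]
[[21,13],[25,17],[44,0]]
[[21,13],[25,17],[44,0]]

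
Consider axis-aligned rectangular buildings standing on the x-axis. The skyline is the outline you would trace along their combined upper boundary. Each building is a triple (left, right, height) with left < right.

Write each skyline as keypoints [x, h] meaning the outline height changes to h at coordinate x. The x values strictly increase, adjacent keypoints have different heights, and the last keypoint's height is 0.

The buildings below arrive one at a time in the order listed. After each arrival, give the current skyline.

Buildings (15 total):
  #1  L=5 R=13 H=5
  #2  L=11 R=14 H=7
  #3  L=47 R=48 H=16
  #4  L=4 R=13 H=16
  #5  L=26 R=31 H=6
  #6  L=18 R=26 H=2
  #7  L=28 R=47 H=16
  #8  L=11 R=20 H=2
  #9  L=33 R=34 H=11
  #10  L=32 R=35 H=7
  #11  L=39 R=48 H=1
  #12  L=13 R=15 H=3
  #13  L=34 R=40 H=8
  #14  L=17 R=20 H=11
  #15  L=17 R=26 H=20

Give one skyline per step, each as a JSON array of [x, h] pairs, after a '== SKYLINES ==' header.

== SKYLINES ==
[[5,5],[13,0]]
[[5,5],[11,7],[14,0]]
[[5,5],[11,7],[14,0],[47,16],[48,0]]
[[4,16],[13,7],[14,0],[47,16],[48,0]]
[[4,16],[13,7],[14,0],[26,6],[31,0],[47,16],[48,0]]
[[4,16],[13,7],[14,0],[18,2],[26,6],[31,0],[47,16],[48,0]]
[[4,16],[13,7],[14,0],[18,2],[26,6],[28,16],[48,0]]
[[4,16],[13,7],[14,2],[26,6],[28,16],[48,0]]
[[4,16],[13,7],[14,2],[26,6],[28,16],[48,0]]
[[4,16],[13,7],[14,2],[26,6],[28,16],[48,0]]
[[4,16],[13,7],[14,2],[26,6],[28,16],[48,0]]
[[4,16],[13,7],[14,3],[15,2],[26,6],[28,16],[48,0]]
[[4,16],[13,7],[14,3],[15,2],[26,6],[28,16],[48,0]]
[[4,16],[13,7],[14,3],[15,2],[17,11],[20,2],[26,6],[28,16],[48,0]]
[[4,16],[13,7],[14,3],[15,2],[17,20],[26,6],[28,16],[48,0]]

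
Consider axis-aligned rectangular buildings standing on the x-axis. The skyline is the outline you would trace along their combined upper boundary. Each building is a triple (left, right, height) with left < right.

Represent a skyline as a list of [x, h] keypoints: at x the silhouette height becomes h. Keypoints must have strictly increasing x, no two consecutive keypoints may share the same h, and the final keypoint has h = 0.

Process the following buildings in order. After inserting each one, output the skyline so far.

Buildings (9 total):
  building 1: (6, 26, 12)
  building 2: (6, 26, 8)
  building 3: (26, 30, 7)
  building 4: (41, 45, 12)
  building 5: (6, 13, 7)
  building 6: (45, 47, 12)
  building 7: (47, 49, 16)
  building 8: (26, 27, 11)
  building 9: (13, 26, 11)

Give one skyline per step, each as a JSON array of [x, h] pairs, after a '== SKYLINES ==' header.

== SKYLINES ==
[[6,12],[26,0]]
[[6,12],[26,0]]
[[6,12],[26,7],[30,0]]
[[6,12],[26,7],[30,0],[41,12],[45,0]]
[[6,12],[26,7],[30,0],[41,12],[45,0]]
[[6,12],[26,7],[30,0],[41,12],[47,0]]
[[6,12],[26,7],[30,0],[41,12],[47,16],[49,0]]
[[6,12],[26,11],[27,7],[30,0],[41,12],[47,16],[49,0]]
[[6,12],[26,11],[27,7],[30,0],[41,12],[47,16],[49,0]]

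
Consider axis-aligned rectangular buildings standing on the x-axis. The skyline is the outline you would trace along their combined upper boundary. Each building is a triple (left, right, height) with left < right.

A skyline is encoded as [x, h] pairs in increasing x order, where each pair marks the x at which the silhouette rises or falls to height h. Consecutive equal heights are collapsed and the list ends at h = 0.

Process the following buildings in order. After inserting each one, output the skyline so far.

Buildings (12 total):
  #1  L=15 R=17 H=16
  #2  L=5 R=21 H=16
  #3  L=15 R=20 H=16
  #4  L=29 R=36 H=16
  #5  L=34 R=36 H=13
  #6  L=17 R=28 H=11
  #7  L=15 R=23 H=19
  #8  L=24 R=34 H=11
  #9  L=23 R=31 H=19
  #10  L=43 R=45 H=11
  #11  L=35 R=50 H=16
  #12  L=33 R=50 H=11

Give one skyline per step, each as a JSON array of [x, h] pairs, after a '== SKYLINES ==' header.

== SKYLINES ==
[[15,16],[17,0]]
[[5,16],[21,0]]
[[5,16],[21,0]]
[[5,16],[21,0],[29,16],[36,0]]
[[5,16],[21,0],[29,16],[36,0]]
[[5,16],[21,11],[28,0],[29,16],[36,0]]
[[5,16],[15,19],[23,11],[28,0],[29,16],[36,0]]
[[5,16],[15,19],[23,11],[29,16],[36,0]]
[[5,16],[15,19],[31,16],[36,0]]
[[5,16],[15,19],[31,16],[36,0],[43,11],[45,0]]
[[5,16],[15,19],[31,16],[50,0]]
[[5,16],[15,19],[31,16],[50,0]]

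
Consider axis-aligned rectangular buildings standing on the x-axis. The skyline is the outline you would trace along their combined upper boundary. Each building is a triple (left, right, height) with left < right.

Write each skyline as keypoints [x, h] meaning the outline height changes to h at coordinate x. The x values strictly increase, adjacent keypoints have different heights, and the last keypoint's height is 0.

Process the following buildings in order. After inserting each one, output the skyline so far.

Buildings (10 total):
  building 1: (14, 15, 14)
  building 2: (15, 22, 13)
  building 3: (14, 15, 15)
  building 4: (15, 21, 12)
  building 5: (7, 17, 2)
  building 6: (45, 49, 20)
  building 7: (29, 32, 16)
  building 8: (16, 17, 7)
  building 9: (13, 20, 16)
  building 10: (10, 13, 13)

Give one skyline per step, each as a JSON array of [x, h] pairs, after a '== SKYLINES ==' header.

== SKYLINES ==
[[14,14],[15,0]]
[[14,14],[15,13],[22,0]]
[[14,15],[15,13],[22,0]]
[[14,15],[15,13],[22,0]]
[[7,2],[14,15],[15,13],[22,0]]
[[7,2],[14,15],[15,13],[22,0],[45,20],[49,0]]
[[7,2],[14,15],[15,13],[22,0],[29,16],[32,0],[45,20],[49,0]]
[[7,2],[14,15],[15,13],[22,0],[29,16],[32,0],[45,20],[49,0]]
[[7,2],[13,16],[20,13],[22,0],[29,16],[32,0],[45,20],[49,0]]
[[7,2],[10,13],[13,16],[20,13],[22,0],[29,16],[32,0],[45,20],[49,0]]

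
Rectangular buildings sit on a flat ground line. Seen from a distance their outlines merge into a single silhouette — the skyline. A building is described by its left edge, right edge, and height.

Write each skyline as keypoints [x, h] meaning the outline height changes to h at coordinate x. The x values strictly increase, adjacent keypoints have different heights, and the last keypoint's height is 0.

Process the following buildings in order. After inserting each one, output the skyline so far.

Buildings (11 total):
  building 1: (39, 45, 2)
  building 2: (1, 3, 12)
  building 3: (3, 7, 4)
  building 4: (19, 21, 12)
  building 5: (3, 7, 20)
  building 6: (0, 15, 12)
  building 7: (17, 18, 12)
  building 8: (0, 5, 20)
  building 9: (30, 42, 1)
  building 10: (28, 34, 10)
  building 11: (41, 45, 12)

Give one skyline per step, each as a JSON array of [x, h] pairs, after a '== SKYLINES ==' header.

== SKYLINES ==
[[39,2],[45,0]]
[[1,12],[3,0],[39,2],[45,0]]
[[1,12],[3,4],[7,0],[39,2],[45,0]]
[[1,12],[3,4],[7,0],[19,12],[21,0],[39,2],[45,0]]
[[1,12],[3,20],[7,0],[19,12],[21,0],[39,2],[45,0]]
[[0,12],[3,20],[7,12],[15,0],[19,12],[21,0],[39,2],[45,0]]
[[0,12],[3,20],[7,12],[15,0],[17,12],[18,0],[19,12],[21,0],[39,2],[45,0]]
[[0,20],[7,12],[15,0],[17,12],[18,0],[19,12],[21,0],[39,2],[45,0]]
[[0,20],[7,12],[15,0],[17,12],[18,0],[19,12],[21,0],[30,1],[39,2],[45,0]]
[[0,20],[7,12],[15,0],[17,12],[18,0],[19,12],[21,0],[28,10],[34,1],[39,2],[45,0]]
[[0,20],[7,12],[15,0],[17,12],[18,0],[19,12],[21,0],[28,10],[34,1],[39,2],[41,12],[45,0]]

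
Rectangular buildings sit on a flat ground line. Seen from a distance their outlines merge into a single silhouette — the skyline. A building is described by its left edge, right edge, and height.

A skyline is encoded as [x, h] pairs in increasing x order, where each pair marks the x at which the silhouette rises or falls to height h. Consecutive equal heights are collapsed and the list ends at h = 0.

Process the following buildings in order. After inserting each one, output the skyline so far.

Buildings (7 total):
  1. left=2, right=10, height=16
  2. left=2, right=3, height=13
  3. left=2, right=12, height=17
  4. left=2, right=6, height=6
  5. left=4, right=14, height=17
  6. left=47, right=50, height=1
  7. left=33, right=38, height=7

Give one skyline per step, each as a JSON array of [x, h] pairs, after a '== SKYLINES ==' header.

== SKYLINES ==
[[2,16],[10,0]]
[[2,16],[10,0]]
[[2,17],[12,0]]
[[2,17],[12,0]]
[[2,17],[14,0]]
[[2,17],[14,0],[47,1],[50,0]]
[[2,17],[14,0],[33,7],[38,0],[47,1],[50,0]]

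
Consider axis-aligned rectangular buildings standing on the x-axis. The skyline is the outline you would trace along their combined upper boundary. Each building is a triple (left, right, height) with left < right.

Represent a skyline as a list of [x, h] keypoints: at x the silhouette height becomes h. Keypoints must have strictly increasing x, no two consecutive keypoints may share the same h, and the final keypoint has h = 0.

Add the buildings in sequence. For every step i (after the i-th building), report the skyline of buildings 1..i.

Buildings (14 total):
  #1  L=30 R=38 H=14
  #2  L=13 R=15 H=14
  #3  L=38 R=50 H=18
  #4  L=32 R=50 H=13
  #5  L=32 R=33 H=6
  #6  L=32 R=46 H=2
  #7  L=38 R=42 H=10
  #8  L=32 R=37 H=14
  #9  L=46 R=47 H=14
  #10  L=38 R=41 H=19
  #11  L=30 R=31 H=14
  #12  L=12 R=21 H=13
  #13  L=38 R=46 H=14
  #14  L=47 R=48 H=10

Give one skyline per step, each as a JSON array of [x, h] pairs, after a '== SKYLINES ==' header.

== SKYLINES ==
[[30,14],[38,0]]
[[13,14],[15,0],[30,14],[38,0]]
[[13,14],[15,0],[30,14],[38,18],[50,0]]
[[13,14],[15,0],[30,14],[38,18],[50,0]]
[[13,14],[15,0],[30,14],[38,18],[50,0]]
[[13,14],[15,0],[30,14],[38,18],[50,0]]
[[13,14],[15,0],[30,14],[38,18],[50,0]]
[[13,14],[15,0],[30,14],[38,18],[50,0]]
[[13,14],[15,0],[30,14],[38,18],[50,0]]
[[13,14],[15,0],[30,14],[38,19],[41,18],[50,0]]
[[13,14],[15,0],[30,14],[38,19],[41,18],[50,0]]
[[12,13],[13,14],[15,13],[21,0],[30,14],[38,19],[41,18],[50,0]]
[[12,13],[13,14],[15,13],[21,0],[30,14],[38,19],[41,18],[50,0]]
[[12,13],[13,14],[15,13],[21,0],[30,14],[38,19],[41,18],[50,0]]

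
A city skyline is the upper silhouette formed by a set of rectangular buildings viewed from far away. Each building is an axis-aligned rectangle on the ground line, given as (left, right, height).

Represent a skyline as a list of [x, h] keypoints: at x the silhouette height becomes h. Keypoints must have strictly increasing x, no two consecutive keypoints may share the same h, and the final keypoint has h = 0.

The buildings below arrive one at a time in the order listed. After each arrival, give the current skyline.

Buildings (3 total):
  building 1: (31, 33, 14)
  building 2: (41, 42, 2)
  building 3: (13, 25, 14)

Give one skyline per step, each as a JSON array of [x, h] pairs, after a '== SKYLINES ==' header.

== SKYLINES ==
[[31,14],[33,0]]
[[31,14],[33,0],[41,2],[42,0]]
[[13,14],[25,0],[31,14],[33,0],[41,2],[42,0]]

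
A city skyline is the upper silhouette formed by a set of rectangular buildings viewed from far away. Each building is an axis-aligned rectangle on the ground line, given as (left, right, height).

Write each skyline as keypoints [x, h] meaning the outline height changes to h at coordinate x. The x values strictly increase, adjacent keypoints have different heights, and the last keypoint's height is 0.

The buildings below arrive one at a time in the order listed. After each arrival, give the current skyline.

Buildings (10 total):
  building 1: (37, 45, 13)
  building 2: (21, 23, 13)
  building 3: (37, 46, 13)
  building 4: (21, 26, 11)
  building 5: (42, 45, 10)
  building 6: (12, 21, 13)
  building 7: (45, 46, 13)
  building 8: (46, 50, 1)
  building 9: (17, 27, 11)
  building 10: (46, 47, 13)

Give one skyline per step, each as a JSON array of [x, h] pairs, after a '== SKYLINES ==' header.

== SKYLINES ==
[[37,13],[45,0]]
[[21,13],[23,0],[37,13],[45,0]]
[[21,13],[23,0],[37,13],[46,0]]
[[21,13],[23,11],[26,0],[37,13],[46,0]]
[[21,13],[23,11],[26,0],[37,13],[46,0]]
[[12,13],[23,11],[26,0],[37,13],[46,0]]
[[12,13],[23,11],[26,0],[37,13],[46,0]]
[[12,13],[23,11],[26,0],[37,13],[46,1],[50,0]]
[[12,13],[23,11],[27,0],[37,13],[46,1],[50,0]]
[[12,13],[23,11],[27,0],[37,13],[47,1],[50,0]]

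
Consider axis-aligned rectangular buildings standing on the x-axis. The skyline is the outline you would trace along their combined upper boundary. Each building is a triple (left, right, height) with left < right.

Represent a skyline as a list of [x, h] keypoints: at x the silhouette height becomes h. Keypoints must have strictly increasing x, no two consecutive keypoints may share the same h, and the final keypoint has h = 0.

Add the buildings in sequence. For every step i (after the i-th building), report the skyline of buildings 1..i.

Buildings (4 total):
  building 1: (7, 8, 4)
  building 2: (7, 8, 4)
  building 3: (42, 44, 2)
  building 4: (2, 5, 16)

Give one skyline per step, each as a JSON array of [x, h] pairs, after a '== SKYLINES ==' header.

== SKYLINES ==
[[7,4],[8,0]]
[[7,4],[8,0]]
[[7,4],[8,0],[42,2],[44,0]]
[[2,16],[5,0],[7,4],[8,0],[42,2],[44,0]]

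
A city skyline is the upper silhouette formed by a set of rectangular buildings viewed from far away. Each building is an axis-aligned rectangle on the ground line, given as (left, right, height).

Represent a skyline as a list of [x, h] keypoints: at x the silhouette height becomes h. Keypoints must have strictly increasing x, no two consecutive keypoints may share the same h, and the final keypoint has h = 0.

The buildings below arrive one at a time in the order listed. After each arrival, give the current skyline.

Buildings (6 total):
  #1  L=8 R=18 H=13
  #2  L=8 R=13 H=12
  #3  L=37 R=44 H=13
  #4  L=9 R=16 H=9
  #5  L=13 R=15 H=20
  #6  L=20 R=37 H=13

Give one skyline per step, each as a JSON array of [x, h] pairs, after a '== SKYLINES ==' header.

== SKYLINES ==
[[8,13],[18,0]]
[[8,13],[18,0]]
[[8,13],[18,0],[37,13],[44,0]]
[[8,13],[18,0],[37,13],[44,0]]
[[8,13],[13,20],[15,13],[18,0],[37,13],[44,0]]
[[8,13],[13,20],[15,13],[18,0],[20,13],[44,0]]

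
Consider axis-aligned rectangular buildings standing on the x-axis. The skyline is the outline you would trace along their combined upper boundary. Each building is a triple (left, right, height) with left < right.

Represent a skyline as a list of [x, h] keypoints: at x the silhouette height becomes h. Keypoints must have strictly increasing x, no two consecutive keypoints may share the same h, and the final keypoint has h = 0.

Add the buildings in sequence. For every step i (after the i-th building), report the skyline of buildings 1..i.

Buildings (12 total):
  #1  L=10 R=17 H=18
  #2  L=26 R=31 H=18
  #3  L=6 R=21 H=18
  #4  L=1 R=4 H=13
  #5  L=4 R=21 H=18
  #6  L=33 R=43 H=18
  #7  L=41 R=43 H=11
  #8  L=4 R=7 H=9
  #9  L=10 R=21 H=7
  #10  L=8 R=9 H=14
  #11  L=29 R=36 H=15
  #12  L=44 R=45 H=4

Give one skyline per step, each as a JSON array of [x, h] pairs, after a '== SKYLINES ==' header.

== SKYLINES ==
[[10,18],[17,0]]
[[10,18],[17,0],[26,18],[31,0]]
[[6,18],[21,0],[26,18],[31,0]]
[[1,13],[4,0],[6,18],[21,0],[26,18],[31,0]]
[[1,13],[4,18],[21,0],[26,18],[31,0]]
[[1,13],[4,18],[21,0],[26,18],[31,0],[33,18],[43,0]]
[[1,13],[4,18],[21,0],[26,18],[31,0],[33,18],[43,0]]
[[1,13],[4,18],[21,0],[26,18],[31,0],[33,18],[43,0]]
[[1,13],[4,18],[21,0],[26,18],[31,0],[33,18],[43,0]]
[[1,13],[4,18],[21,0],[26,18],[31,0],[33,18],[43,0]]
[[1,13],[4,18],[21,0],[26,18],[31,15],[33,18],[43,0]]
[[1,13],[4,18],[21,0],[26,18],[31,15],[33,18],[43,0],[44,4],[45,0]]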